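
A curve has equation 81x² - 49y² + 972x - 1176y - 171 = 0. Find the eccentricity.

e = √130/9

Collect terms: 81(x² + 12x) -49(y² + 24y) = 171
81(x + 6)² -49(y + 12)² = 171 + 2916 - 7056 = -3969
Dividing both sides by -3969: (y + 12)²/81 - (x + 6)²/49 = 1
Hyperbola, center (-6, -12), transverse axis vertical; a² = 81, b² = 49.
c² = a² + b² = 130, so c = √130.
e = c/a = √130/9.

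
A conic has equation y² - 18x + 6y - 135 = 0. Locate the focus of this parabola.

(-7/2, -3)

Only y is squared. Complete the square in y: (y + 3)² = 18(x + 8).
Vertex (-8, -3); 4p = 18 so p = 9/2. Opens right.
Focus is p units from the vertex along the axis: (h + p, k).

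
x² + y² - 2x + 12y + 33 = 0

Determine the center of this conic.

Collect terms: (x² - 2x) + (y² + 12y) = -33
Complete the square in x and y: (x - 1)² + (y + 6)² = -33 + 1 + 36 = 4
So (x - 1)² + (y + 6)² = 4.
Circle centered at (1, -6) with r² = 4.

(1, -6)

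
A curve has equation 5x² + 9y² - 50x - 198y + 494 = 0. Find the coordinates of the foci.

Group the x- and y-terms: 5(x² - 10x) + 9(y² - 22y) = -494
Completing the square gives 5(x - 5)² + 9(y - 11)² = -494 + 125 + 1089 = 720.
Divide by 720: (x - 5)²/144 + (y - 11)²/80 = 1
Ellipse, center (5, 11), major axis horizontal; a² = 144, b² = 80.
c² = a² - b² = 144 - 80 = 64, so c = 8.
Foci lie on the horizontal axis through the center: (h ± c, k).

(-3, 11) and (13, 11)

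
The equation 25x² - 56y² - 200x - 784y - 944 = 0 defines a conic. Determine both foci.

25(x² - 8x) -56(y² + 14y) = 944
Completing the square gives 25(x - 4)² -56(y + 7)² = 944 + 400 - 2744 = -1400.
Divide by -1400: (y + 7)²/25 - (x - 4)²/56 = 1
Hyperbola, center (4, -7), transverse axis vertical; a² = 25, b² = 56.
c² = a² + b² = 25 + 56 = 81, so c = 9.
Foci lie on the vertical axis through the center: (h, k ± c).

(4, -16) and (4, 2)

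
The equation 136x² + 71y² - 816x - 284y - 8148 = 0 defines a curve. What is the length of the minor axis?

Group: 136(x² - 6x) + 71(y² - 4y) = 8148
Completing the square gives 136(x - 3)² + 71(y - 2)² = 8148 + 1224 + 284 = 9656.
Divide by 9656: (x - 3)²/71 + (y - 2)²/136 = 1
Ellipse, center (3, 2), major axis vertical; a² = 136, b² = 71.
b² = 71 so b = √71; the minor axis has length 2b = 2√71.

2√71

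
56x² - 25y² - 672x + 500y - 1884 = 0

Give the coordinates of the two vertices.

(1, 10) and (11, 10)

Group: 56(x² - 12x) -25(y² - 20y) = 1884
56(x - 6)² -25(y - 10)² = 1884 + 2016 - 2500 = 1400
Divide through by 1400 to get (x - 6)²/25 - (y - 10)²/56 = 1.
Hyperbola, center (6, 10), transverse axis horizontal; a² = 25, b² = 56.
a = 5. Vertices at (h ± a, k).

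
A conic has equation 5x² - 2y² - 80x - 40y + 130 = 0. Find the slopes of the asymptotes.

Collect terms: 5(x² - 16x) -2(y² + 20y) = -130
Complete the square: 5(x - 8)² -2(y + 10)² = -130 + 320 - 200 = -10
Dividing both sides by -10: (y + 10)²/5 - (x - 8)²/2 = 1
Hyperbola, center (8, -10), transverse axis vertical; a² = 5, b² = 2.
For a vertical hyperbola the asymptotes have slope ±a/b.
Here that is ±√5/√2 = ±√10/2.

√10/2 and -√10/2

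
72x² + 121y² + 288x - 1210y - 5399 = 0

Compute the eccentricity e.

e = 7/11

Rearranging, 72(x² + 4x) + 121(y² - 10y) = 5399.
72(x + 2)² + 121(y - 5)² = 5399 + 288 + 3025 = 8712
Dividing both sides by 8712: (x + 2)²/121 + (y - 5)²/72 = 1
Ellipse, center (-2, 5), major axis horizontal; a² = 121, b² = 72.
c² = a² - b² = 49, so c = 7.
e = c/a = 7/11.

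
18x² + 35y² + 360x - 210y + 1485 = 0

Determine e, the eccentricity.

Group the x- and y-terms: 18(x² + 20x) + 35(y² - 6y) = -1485
Complete the square in x and y: 18(x + 10)² + 35(y - 3)² = -1485 + 1800 + 315 = 630
Divide through by 630 to get (x + 10)²/35 + (y - 3)²/18 = 1.
Ellipse, center (-10, 3), major axis horizontal; a² = 35, b² = 18.
c² = a² - b² = 17, so c = √17.
e = c/a = √17/√35 = √595/35.

e = √595/35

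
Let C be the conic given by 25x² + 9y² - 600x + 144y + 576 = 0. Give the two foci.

(12, -24) and (12, 8)

Rearranging, 25(x² - 24x) + 9(y² + 16y) = -576.
25(x - 12)² + 9(y + 8)² = -576 + 3600 + 576 = 3600
Divide through by 3600 to get (x - 12)²/144 + (y + 8)²/400 = 1.
Ellipse, center (12, -8), major axis vertical; a² = 400, b² = 144.
c² = a² - b² = 400 - 144 = 256, so c = 16.
Foci lie on the vertical axis through the center: (h, k ± c).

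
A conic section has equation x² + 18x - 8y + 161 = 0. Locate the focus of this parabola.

(-9, 12)

Only x is squared. Complete the square in x: (x + 9)² = 8(y - 10).
Vertex (-9, 10); 4p = 8 so p = 2. Opens up.
Focus is p units from the vertex along the axis: (h, k + p).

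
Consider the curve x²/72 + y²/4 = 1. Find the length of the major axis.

12√2

Center (0, 0). The larger denominator 72 sits under the x-term, so the major axis is horizontal; a² = 72, b² = 4.
a² = 72 so a = 6√2; the major axis has length 2a = 12√2.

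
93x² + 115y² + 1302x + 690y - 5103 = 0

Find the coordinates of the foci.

(-7 - √22, -3) and (-7 + √22, -3)

Collect terms: 93(x² + 14x) + 115(y² + 6y) = 5103
Complete the square in x and y: 93(x + 7)² + 115(y + 3)² = 5103 + 4557 + 1035 = 10695
Divide by 10695: (x + 7)²/115 + (y + 3)²/93 = 1
Ellipse, center (-7, -3), major axis horizontal; a² = 115, b² = 93.
c² = a² - b² = 115 - 93 = 22, so c = √22.
Foci lie on the horizontal axis through the center: (h ± c, k).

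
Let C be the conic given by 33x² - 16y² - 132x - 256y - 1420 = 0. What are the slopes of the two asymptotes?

Rearranging, 33(x² - 4x) -16(y² + 16y) = 1420.
Complete the square: 33(x - 2)² -16(y + 8)² = 1420 + 132 - 1024 = 528
Divide by 528: (x - 2)²/16 - (y + 8)²/33 = 1
Hyperbola, center (2, -8), transverse axis horizontal; a² = 16, b² = 33.
For a horizontal hyperbola the asymptotes have slope ±b/a.
Here that is ±√33/4.

√33/4 and -√33/4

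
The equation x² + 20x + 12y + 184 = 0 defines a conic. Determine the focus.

Only x is squared. Complete the square in x: (x + 10)² = -12(y + 7).
Vertex (-10, -7); 4p = -12 so p = -3. Opens down.
Focus is p units from the vertex along the axis: (h, k + p).

(-10, -10)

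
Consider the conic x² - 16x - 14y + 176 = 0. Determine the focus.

(8, 23/2)

Only x is squared. Complete the square in x: (x - 8)² = 14(y - 8).
Vertex (8, 8); 4p = 14 so p = 7/2. Opens up.
Focus is p units from the vertex along the axis: (h, k + p).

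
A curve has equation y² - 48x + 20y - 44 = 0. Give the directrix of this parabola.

x = -15

Only y is squared. Complete the square in y: (y + 10)² = 48(x + 3).
Vertex (-3, -10); 4p = 48 so p = 12. Opens right.
Directrix is the vertical line x = h − p = -3 − (12) = -15.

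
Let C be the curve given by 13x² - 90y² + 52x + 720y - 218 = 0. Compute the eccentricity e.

e = √1339/13

Collect terms: 13(x² + 4x) -90(y² - 8y) = 218
Completing the square gives 13(x + 2)² -90(y - 4)² = 218 + 52 - 1440 = -1170.
Dividing both sides by -1170: (y - 4)²/13 - (x + 2)²/90 = 1
Hyperbola, center (-2, 4), transverse axis vertical; a² = 13, b² = 90.
c² = a² + b² = 103, so c = √103.
e = c/a = √103/√13 = √1339/13.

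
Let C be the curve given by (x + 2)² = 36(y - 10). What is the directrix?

y = 1

Vertex (-2, 10); 4p = 36 so p = 9. Opens up.
Directrix is the horizontal line y = k − p = 10 − (9) = 1.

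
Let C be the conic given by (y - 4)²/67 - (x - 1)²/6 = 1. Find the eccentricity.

e = √4891/67

Center (1, 4). The positive term is the y-term, so the transverse axis is vertical; a² = 67, b² = 6.
c² = a² + b² = 73, so c = √73.
e = c/a = √73/√67 = √4891/67.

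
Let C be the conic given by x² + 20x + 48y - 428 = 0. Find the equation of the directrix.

Only x is squared. Complete the square in x: (x + 10)² = -48(y - 11).
Vertex (-10, 11); 4p = -48 so p = -12. Opens down.
Directrix is the horizontal line y = k − p = 11 − (-12) = 23.

y = 23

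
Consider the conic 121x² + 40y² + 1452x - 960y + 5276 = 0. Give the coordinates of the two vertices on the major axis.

121(x² + 12x) + 40(y² - 24y) = -5276
Complete the square in x and y: 121(x + 6)² + 40(y - 12)² = -5276 + 4356 + 5760 = 4840
Divide by 4840: (x + 6)²/40 + (y - 12)²/121 = 1
Ellipse, center (-6, 12), major axis vertical; a² = 121, b² = 40.
a = 11. Vertices at (h, k ± a).

(-6, 1) and (-6, 23)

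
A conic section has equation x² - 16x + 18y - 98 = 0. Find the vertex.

(8, 9)

Only x is squared. Complete the square in x: (x - 8)² = -18(y - 9).
Vertex (8, 9); 4p = -18 so p = -9/2. Opens down.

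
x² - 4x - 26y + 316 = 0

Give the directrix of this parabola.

Only x is squared. Complete the square in x: (x - 2)² = 26(y - 12).
Vertex (2, 12); 4p = 26 so p = 13/2. Opens up.
Directrix is the horizontal line y = k − p = 12 − (13/2) = 11/2.

y = 11/2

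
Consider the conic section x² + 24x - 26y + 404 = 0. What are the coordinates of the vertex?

Only x is squared. Complete the square in x: (x + 12)² = 26(y - 10).
Vertex (-12, 10); 4p = 26 so p = 13/2. Opens up.

(-12, 10)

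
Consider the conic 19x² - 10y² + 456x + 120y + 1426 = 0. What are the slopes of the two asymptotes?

√190/10 and -√190/10

Rearranging, 19(x² + 24x) -10(y² - 12y) = -1426.
Complete the square: 19(x + 12)² -10(y - 6)² = -1426 + 2736 - 360 = 950
Divide by 950: (x + 12)²/50 - (y - 6)²/95 = 1
Hyperbola, center (-12, 6), transverse axis horizontal; a² = 50, b² = 95.
For a horizontal hyperbola the asymptotes have slope ±b/a.
Here that is ±√95/5√2 = ±√190/10.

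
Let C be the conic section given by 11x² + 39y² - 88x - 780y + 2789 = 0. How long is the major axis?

6√13

Group the x- and y-terms: 11(x² - 8x) + 39(y² - 20y) = -2789
Completing the square gives 11(x - 4)² + 39(y - 10)² = -2789 + 176 + 3900 = 1287.
Dividing both sides by 1287: (x - 4)²/117 + (y - 10)²/33 = 1
Ellipse, center (4, 10), major axis horizontal; a² = 117, b² = 33.
a² = 117 so a = 3√13; the major axis has length 2a = 6√13.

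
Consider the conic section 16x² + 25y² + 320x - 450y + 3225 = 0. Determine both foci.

Rearranging, 16(x² + 20x) + 25(y² - 18y) = -3225.
16(x + 10)² + 25(y - 9)² = -3225 + 1600 + 2025 = 400
Dividing both sides by 400: (x + 10)²/25 + (y - 9)²/16 = 1
Ellipse, center (-10, 9), major axis horizontal; a² = 25, b² = 16.
c² = a² - b² = 25 - 16 = 9, so c = 3.
Foci lie on the horizontal axis through the center: (h ± c, k).

(-13, 9) and (-7, 9)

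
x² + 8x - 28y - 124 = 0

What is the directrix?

y = -12

Only x is squared. Complete the square in x: (x + 4)² = 28(y + 5).
Vertex (-4, -5); 4p = 28 so p = 7. Opens up.
Directrix is the horizontal line y = k − p = -5 − (7) = -12.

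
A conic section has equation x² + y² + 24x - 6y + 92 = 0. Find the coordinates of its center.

(-12, 3)

Collect terms: (x² + 24x) + (y² - 6y) = -92
Completing the square gives (x + 12)² + (y - 3)² = -92 + 144 + 9 = 61.
So (x + 12)² + (y - 3)² = 61.
Circle centered at (-12, 3) with r² = 61.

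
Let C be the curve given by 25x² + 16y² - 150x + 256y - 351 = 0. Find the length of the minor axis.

Rearranging, 25(x² - 6x) + 16(y² + 16y) = 351.
25(x - 3)² + 16(y + 8)² = 351 + 225 + 1024 = 1600
Divide through by 1600 to get (x - 3)²/64 + (y + 8)²/100 = 1.
Ellipse, center (3, -8), major axis vertical; a² = 100, b² = 64.
b² = 64 so b = 8; the minor axis has length 2b = 16.

16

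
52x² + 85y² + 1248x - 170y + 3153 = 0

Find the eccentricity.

52(x² + 24x) + 85(y² - 2y) = -3153
52(x + 12)² + 85(y - 1)² = -3153 + 7488 + 85 = 4420
Divide through by 4420 to get (x + 12)²/85 + (y - 1)²/52 = 1.
Ellipse, center (-12, 1), major axis horizontal; a² = 85, b² = 52.
c² = a² - b² = 33, so c = √33.
e = c/a = √33/√85 = √2805/85.

e = √2805/85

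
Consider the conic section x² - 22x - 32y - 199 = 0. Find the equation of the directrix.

Only x is squared. Complete the square in x: (x - 11)² = 32(y + 10).
Vertex (11, -10); 4p = 32 so p = 8. Opens up.
Directrix is the horizontal line y = k − p = -10 − (8) = -18.

y = -18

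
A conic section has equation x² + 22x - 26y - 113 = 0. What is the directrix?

y = -31/2

Only x is squared. Complete the square in x: (x + 11)² = 26(y + 9).
Vertex (-11, -9); 4p = 26 so p = 13/2. Opens up.
Directrix is the horizontal line y = k − p = -9 − (13/2) = -31/2.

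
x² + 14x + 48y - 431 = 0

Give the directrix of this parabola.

y = 22

Only x is squared. Complete the square in x: (x + 7)² = -48(y - 10).
Vertex (-7, 10); 4p = -48 so p = -12. Opens down.
Directrix is the horizontal line y = k − p = 10 − (-12) = 22.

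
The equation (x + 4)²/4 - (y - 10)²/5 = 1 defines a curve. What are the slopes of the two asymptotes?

Center (-4, 10). The positive term is the x-term, so the transverse axis is horizontal; a² = 4, b² = 5.
For a horizontal hyperbola the asymptotes have slope ±b/a.
Here that is ±√5/2.

√5/2 and -√5/2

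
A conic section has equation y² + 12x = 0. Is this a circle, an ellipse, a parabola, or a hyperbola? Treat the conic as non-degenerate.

parabola

No xy term. Coefficients of x² and y² are A = 0, C = 1.
Exactly one squared variable ⇒ parabola.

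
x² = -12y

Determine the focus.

Vertex (0, 0); 4p = -12 so p = -3. Opens down.
Focus is p units from the vertex along the axis: (h, k + p).

(0, -3)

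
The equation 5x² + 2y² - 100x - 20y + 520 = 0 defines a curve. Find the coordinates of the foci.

(10, 2) and (10, 8)

Group the x- and y-terms: 5(x² - 20x) + 2(y² - 10y) = -520
5(x - 10)² + 2(y - 5)² = -520 + 500 + 50 = 30
Divide by 30: (x - 10)²/6 + (y - 5)²/15 = 1
Ellipse, center (10, 5), major axis vertical; a² = 15, b² = 6.
c² = a² - b² = 15 - 6 = 9, so c = 3.
Foci lie on the vertical axis through the center: (h, k ± c).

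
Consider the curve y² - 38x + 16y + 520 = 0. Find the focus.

Only y is squared. Complete the square in y: (y + 8)² = 38(x - 12).
Vertex (12, -8); 4p = 38 so p = 19/2. Opens right.
Focus is p units from the vertex along the axis: (h + p, k).

(43/2, -8)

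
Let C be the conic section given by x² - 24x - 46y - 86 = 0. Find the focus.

Only x is squared. Complete the square in x: (x - 12)² = 46(y + 5).
Vertex (12, -5); 4p = 46 so p = 23/2. Opens up.
Focus is p units from the vertex along the axis: (h, k + p).

(12, 13/2)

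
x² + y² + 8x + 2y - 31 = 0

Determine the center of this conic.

(-4, -1)

Group the x- and y-terms: (x² + 8x) + (y² + 2y) = 31
Completing the square gives (x + 4)² + (y + 1)² = 31 + 16 + 1 = 48.
So (x + 4)² + (y + 1)² = 48.
Circle centered at (-4, -1) with r² = 48.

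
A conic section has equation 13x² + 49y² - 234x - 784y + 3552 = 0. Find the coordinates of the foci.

Group the x- and y-terms: 13(x² - 18x) + 49(y² - 16y) = -3552
Complete the square: 13(x - 9)² + 49(y - 8)² = -3552 + 1053 + 3136 = 637
Dividing both sides by 637: (x - 9)²/49 + (y - 8)²/13 = 1
Ellipse, center (9, 8), major axis horizontal; a² = 49, b² = 13.
c² = a² - b² = 49 - 13 = 36, so c = 6.
Foci lie on the horizontal axis through the center: (h ± c, k).

(3, 8) and (15, 8)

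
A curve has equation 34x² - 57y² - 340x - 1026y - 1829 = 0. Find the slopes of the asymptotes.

Group the x- and y-terms: 34(x² - 10x) -57(y² + 18y) = 1829
Complete the square: 34(x - 5)² -57(y + 9)² = 1829 + 850 - 4617 = -1938
Divide through by -1938 to get (y + 9)²/34 - (x - 5)²/57 = 1.
Hyperbola, center (5, -9), transverse axis vertical; a² = 34, b² = 57.
For a vertical hyperbola the asymptotes have slope ±a/b.
Here that is ±√34/√57 = ±√1938/57.

√1938/57 and -√1938/57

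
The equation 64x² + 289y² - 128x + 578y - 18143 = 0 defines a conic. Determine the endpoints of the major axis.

Group: 64(x² - 2x) + 289(y² + 2y) = 18143
Complete the square: 64(x - 1)² + 289(y + 1)² = 18143 + 64 + 289 = 18496
Dividing both sides by 18496: (x - 1)²/289 + (y + 1)²/64 = 1
Ellipse, center (1, -1), major axis horizontal; a² = 289, b² = 64.
a = 17. Vertices at (h ± a, k).

(-16, -1) and (18, -1)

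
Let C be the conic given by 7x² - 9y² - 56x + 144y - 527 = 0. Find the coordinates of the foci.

Rearranging, 7(x² - 8x) -9(y² - 16y) = 527.
Completing the square gives 7(x - 4)² -9(y - 8)² = 527 + 112 - 576 = 63.
Divide by 63: (x - 4)²/9 - (y - 8)²/7 = 1
Hyperbola, center (4, 8), transverse axis horizontal; a² = 9, b² = 7.
c² = a² + b² = 9 + 7 = 16, so c = 4.
Foci lie on the horizontal axis through the center: (h ± c, k).

(0, 8) and (8, 8)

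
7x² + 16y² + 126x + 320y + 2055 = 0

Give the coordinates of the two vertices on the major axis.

Group: 7(x² + 18x) + 16(y² + 20y) = -2055
Complete the square in x and y: 7(x + 9)² + 16(y + 10)² = -2055 + 567 + 1600 = 112
Dividing both sides by 112: (x + 9)²/16 + (y + 10)²/7 = 1
Ellipse, center (-9, -10), major axis horizontal; a² = 16, b² = 7.
a = 4. Vertices at (h ± a, k).

(-13, -10) and (-5, -10)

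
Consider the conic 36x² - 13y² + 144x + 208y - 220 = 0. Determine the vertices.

Rearranging, 36(x² + 4x) -13(y² - 16y) = 220.
Completing the square gives 36(x + 2)² -13(y - 8)² = 220 + 144 - 832 = -468.
Dividing both sides by -468: (y - 8)²/36 - (x + 2)²/13 = 1
Hyperbola, center (-2, 8), transverse axis vertical; a² = 36, b² = 13.
a = 6. Vertices at (h, k ± a).

(-2, 2) and (-2, 14)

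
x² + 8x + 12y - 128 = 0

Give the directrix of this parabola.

y = 15

Only x is squared. Complete the square in x: (x + 4)² = -12(y - 12).
Vertex (-4, 12); 4p = -12 so p = -3. Opens down.
Directrix is the horizontal line y = k − p = 12 − (-3) = 15.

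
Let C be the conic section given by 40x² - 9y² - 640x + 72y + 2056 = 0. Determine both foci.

(1, 4) and (15, 4)

40(x² - 16x) -9(y² - 8y) = -2056
Complete the square in x and y: 40(x - 8)² -9(y - 4)² = -2056 + 2560 - 144 = 360
Dividing both sides by 360: (x - 8)²/9 - (y - 4)²/40 = 1
Hyperbola, center (8, 4), transverse axis horizontal; a² = 9, b² = 40.
c² = a² + b² = 9 + 40 = 49, so c = 7.
Foci lie on the horizontal axis through the center: (h ± c, k).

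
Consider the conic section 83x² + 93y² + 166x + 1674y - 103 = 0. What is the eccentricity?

e = √930/93

Rearranging, 83(x² + 2x) + 93(y² + 18y) = 103.
Completing the square gives 83(x + 1)² + 93(y + 9)² = 103 + 83 + 7533 = 7719.
Divide by 7719: (x + 1)²/93 + (y + 9)²/83 = 1
Ellipse, center (-1, -9), major axis horizontal; a² = 93, b² = 83.
c² = a² - b² = 10, so c = √10.
e = c/a = √10/√93 = √930/93.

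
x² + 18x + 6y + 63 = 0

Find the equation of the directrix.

y = 9/2

Only x is squared. Complete the square in x: (x + 9)² = -6(y - 3).
Vertex (-9, 3); 4p = -6 so p = -3/2. Opens down.
Directrix is the horizontal line y = k − p = 3 − (-3/2) = 9/2.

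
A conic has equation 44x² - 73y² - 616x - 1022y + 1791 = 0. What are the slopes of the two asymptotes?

Group the x- and y-terms: 44(x² - 14x) -73(y² + 14y) = -1791
Complete the square: 44(x - 7)² -73(y + 7)² = -1791 + 2156 - 3577 = -3212
Divide by -3212: (y + 7)²/44 - (x - 7)²/73 = 1
Hyperbola, center (7, -7), transverse axis vertical; a² = 44, b² = 73.
For a vertical hyperbola the asymptotes have slope ±a/b.
Here that is ±2√11/√73 = ±2√803/73.

2√803/73 and -2√803/73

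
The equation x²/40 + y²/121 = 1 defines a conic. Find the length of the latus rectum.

80/11

Center (0, 0). The larger denominator 121 sits under the y-term, so the major axis is vertical; a² = 121, b² = 40.
Latus rectum length = 2b²/a = 2·40/11 = 80/11.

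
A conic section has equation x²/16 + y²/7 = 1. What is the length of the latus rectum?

7/2

Center (0, 0). The larger denominator 16 sits under the x-term, so the major axis is horizontal; a² = 16, b² = 7.
Latus rectum length = 2b²/a = 2·7/4 = 7/2.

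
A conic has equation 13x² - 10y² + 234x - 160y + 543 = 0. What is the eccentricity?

Rearranging, 13(x² + 18x) -10(y² + 16y) = -543.
13(x + 9)² -10(y + 8)² = -543 + 1053 - 640 = -130
Divide through by -130 to get (y + 8)²/13 - (x + 9)²/10 = 1.
Hyperbola, center (-9, -8), transverse axis vertical; a² = 13, b² = 10.
c² = a² + b² = 23, so c = √23.
e = c/a = √23/√13 = √299/13.

e = √299/13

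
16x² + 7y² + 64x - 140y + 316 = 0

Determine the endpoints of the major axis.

Collect terms: 16(x² + 4x) + 7(y² - 20y) = -316
Complete the square in x and y: 16(x + 2)² + 7(y - 10)² = -316 + 64 + 700 = 448
Divide by 448: (x + 2)²/28 + (y - 10)²/64 = 1
Ellipse, center (-2, 10), major axis vertical; a² = 64, b² = 28.
a = 8. Vertices at (h, k ± a).

(-2, 2) and (-2, 18)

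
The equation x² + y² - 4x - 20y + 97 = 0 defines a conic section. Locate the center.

Collect terms: (x² - 4x) + (y² - 20y) = -97
(x - 2)² + (y - 10)² = -97 + 4 + 100 = 7
So (x - 2)² + (y - 10)² = 7.
Circle centered at (2, 10) with r² = 7.

(2, 10)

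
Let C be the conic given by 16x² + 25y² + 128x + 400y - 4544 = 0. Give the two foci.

(-16, -8) and (8, -8)

Group the x- and y-terms: 16(x² + 8x) + 25(y² + 16y) = 4544
Complete the square: 16(x + 4)² + 25(y + 8)² = 4544 + 256 + 1600 = 6400
Dividing both sides by 6400: (x + 4)²/400 + (y + 8)²/256 = 1
Ellipse, center (-4, -8), major axis horizontal; a² = 400, b² = 256.
c² = a² - b² = 400 - 256 = 144, so c = 12.
Foci lie on the horizontal axis through the center: (h ± c, k).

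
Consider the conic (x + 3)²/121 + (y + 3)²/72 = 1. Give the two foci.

(-10, -3) and (4, -3)

Center (-3, -3). The larger denominator 121 sits under the x-term, so the major axis is horizontal; a² = 121, b² = 72.
c² = a² - b² = 121 - 72 = 49, so c = 7.
Foci lie on the horizontal axis through the center: (h ± c, k).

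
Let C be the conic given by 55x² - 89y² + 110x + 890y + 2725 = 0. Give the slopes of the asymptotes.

Rearranging, 55(x² + 2x) -89(y² - 10y) = -2725.
55(x + 1)² -89(y - 5)² = -2725 + 55 - 2225 = -4895
Divide through by -4895 to get (y - 5)²/55 - (x + 1)²/89 = 1.
Hyperbola, center (-1, 5), transverse axis vertical; a² = 55, b² = 89.
For a vertical hyperbola the asymptotes have slope ±a/b.
Here that is ±√55/√89 = ±√4895/89.

√4895/89 and -√4895/89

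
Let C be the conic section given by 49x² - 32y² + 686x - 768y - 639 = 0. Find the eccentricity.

e = 9/7

49(x² + 14x) -32(y² + 24y) = 639
Complete the square: 49(x + 7)² -32(y + 12)² = 639 + 2401 - 4608 = -1568
Divide through by -1568 to get (y + 12)²/49 - (x + 7)²/32 = 1.
Hyperbola, center (-7, -12), transverse axis vertical; a² = 49, b² = 32.
c² = a² + b² = 81, so c = 9.
e = c/a = 9/7.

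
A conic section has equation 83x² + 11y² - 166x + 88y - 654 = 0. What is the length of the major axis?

Group the x- and y-terms: 83(x² - 2x) + 11(y² + 8y) = 654
Complete the square in x and y: 83(x - 1)² + 11(y + 4)² = 654 + 83 + 176 = 913
Divide by 913: (x - 1)²/11 + (y + 4)²/83 = 1
Ellipse, center (1, -4), major axis vertical; a² = 83, b² = 11.
a² = 83 so a = √83; the major axis has length 2a = 2√83.

2√83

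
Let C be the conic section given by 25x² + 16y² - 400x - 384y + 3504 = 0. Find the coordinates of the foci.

Collect terms: 25(x² - 16x) + 16(y² - 24y) = -3504
Complete the square: 25(x - 8)² + 16(y - 12)² = -3504 + 1600 + 2304 = 400
Divide through by 400 to get (x - 8)²/16 + (y - 12)²/25 = 1.
Ellipse, center (8, 12), major axis vertical; a² = 25, b² = 16.
c² = a² - b² = 25 - 16 = 9, so c = 3.
Foci lie on the vertical axis through the center: (h, k ± c).

(8, 9) and (8, 15)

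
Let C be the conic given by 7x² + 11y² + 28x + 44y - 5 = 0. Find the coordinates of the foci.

Collect terms: 7(x² + 4x) + 11(y² + 4y) = 5
Complete the square in x and y: 7(x + 2)² + 11(y + 2)² = 5 + 28 + 44 = 77
Divide by 77: (x + 2)²/11 + (y + 2)²/7 = 1
Ellipse, center (-2, -2), major axis horizontal; a² = 11, b² = 7.
c² = a² - b² = 11 - 7 = 4, so c = 2.
Foci lie on the horizontal axis through the center: (h ± c, k).

(-4, -2) and (0, -2)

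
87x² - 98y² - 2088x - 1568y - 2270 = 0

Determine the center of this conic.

Group the x- and y-terms: 87(x² - 24x) -98(y² + 16y) = 2270
Completing the square gives 87(x - 12)² -98(y + 8)² = 2270 + 12528 - 6272 = 8526.
Dividing both sides by 8526: (x - 12)²/98 - (y + 8)²/87 = 1
Hyperbola with center (12, -8).

(12, -8)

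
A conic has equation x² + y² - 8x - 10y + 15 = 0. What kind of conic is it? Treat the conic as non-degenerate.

circle

No xy term. Coefficients of x² and y² are A = 1, C = 1.
A = C (same sign) ⇒ circle.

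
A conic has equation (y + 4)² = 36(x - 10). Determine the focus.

Vertex (10, -4); 4p = 36 so p = 9. Opens right.
Focus is p units from the vertex along the axis: (h + p, k).

(19, -4)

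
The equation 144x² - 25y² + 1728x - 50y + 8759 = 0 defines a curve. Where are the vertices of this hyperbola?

144(x² + 12x) -25(y² + 2y) = -8759
144(x + 6)² -25(y + 1)² = -8759 + 5184 - 25 = -3600
Divide through by -3600 to get (y + 1)²/144 - (x + 6)²/25 = 1.
Hyperbola, center (-6, -1), transverse axis vertical; a² = 144, b² = 25.
a = 12. Vertices at (h, k ± a).

(-6, -13) and (-6, 11)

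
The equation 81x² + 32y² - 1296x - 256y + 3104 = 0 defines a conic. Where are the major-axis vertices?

(8, -5) and (8, 13)

Group the x- and y-terms: 81(x² - 16x) + 32(y² - 8y) = -3104
81(x - 8)² + 32(y - 4)² = -3104 + 5184 + 512 = 2592
Divide by 2592: (x - 8)²/32 + (y - 4)²/81 = 1
Ellipse, center (8, 4), major axis vertical; a² = 81, b² = 32.
a = 9. Vertices at (h, k ± a).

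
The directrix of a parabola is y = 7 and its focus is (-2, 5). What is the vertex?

The vertex is the midpoint between the focus and the directrix along the axis of symmetry.
Axis is vertical (directrix is horizontal). Vertex y-coordinate = (5 + 7)/2 = 6; x-coordinate = -2.

(-2, 6)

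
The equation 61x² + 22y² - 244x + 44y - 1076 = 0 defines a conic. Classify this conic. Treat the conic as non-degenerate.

No xy term. Coefficients of x² and y² are A = 61, C = 22.
A and C have the same sign but A ≠ C ⇒ ellipse.

ellipse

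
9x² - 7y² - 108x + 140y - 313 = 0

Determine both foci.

(6, 6) and (6, 14)

Collect terms: 9(x² - 12x) -7(y² - 20y) = 313
Complete the square: 9(x - 6)² -7(y - 10)² = 313 + 324 - 700 = -63
Divide through by -63 to get (y - 10)²/9 - (x - 6)²/7 = 1.
Hyperbola, center (6, 10), transverse axis vertical; a² = 9, b² = 7.
c² = a² + b² = 9 + 7 = 16, so c = 4.
Foci lie on the vertical axis through the center: (h, k ± c).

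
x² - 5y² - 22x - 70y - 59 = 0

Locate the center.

(11, -7)

Group: (x² - 22x) -5(y² + 14y) = 59
Completing the square gives (x - 11)² -5(y + 7)² = 59 + 121 - 245 = -65.
Dividing both sides by -65: (y + 7)²/13 - (x - 11)²/65 = 1
Hyperbola with center (11, -7).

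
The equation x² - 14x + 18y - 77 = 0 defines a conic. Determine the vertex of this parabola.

(7, 7)

Only x is squared. Complete the square in x: (x - 7)² = -18(y - 7).
Vertex (7, 7); 4p = -18 so p = -9/2. Opens down.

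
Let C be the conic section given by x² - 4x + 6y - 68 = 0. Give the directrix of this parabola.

Only x is squared. Complete the square in x: (x - 2)² = -6(y - 12).
Vertex (2, 12); 4p = -6 so p = -3/2. Opens down.
Directrix is the horizontal line y = k − p = 12 − (-3/2) = 27/2.

y = 27/2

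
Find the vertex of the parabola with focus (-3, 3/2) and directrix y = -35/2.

The vertex is the midpoint between the focus and the directrix along the axis of symmetry.
Axis is vertical (directrix is horizontal). Vertex y-coordinate = (3/2 + (-35/2))/2 = -8; x-coordinate = -3.

(-3, -8)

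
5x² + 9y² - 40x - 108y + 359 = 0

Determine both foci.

(2, 6) and (6, 6)

Rearranging, 5(x² - 8x) + 9(y² - 12y) = -359.
Completing the square gives 5(x - 4)² + 9(y - 6)² = -359 + 80 + 324 = 45.
Divide through by 45 to get (x - 4)²/9 + (y - 6)²/5 = 1.
Ellipse, center (4, 6), major axis horizontal; a² = 9, b² = 5.
c² = a² - b² = 9 - 5 = 4, so c = 2.
Foci lie on the horizontal axis through the center: (h ± c, k).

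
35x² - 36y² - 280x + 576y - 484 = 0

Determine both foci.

(4, 8 - √71) and (4, 8 + √71)

Rearranging, 35(x² - 8x) -36(y² - 16y) = 484.
Completing the square gives 35(x - 4)² -36(y - 8)² = 484 + 560 - 2304 = -1260.
Divide by -1260: (y - 8)²/35 - (x - 4)²/36 = 1
Hyperbola, center (4, 8), transverse axis vertical; a² = 35, b² = 36.
c² = a² + b² = 35 + 36 = 71, so c = √71.
Foci lie on the vertical axis through the center: (h, k ± c).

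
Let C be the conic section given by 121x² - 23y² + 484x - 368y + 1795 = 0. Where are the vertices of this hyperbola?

121(x² + 4x) -23(y² + 16y) = -1795
Completing the square gives 121(x + 2)² -23(y + 8)² = -1795 + 484 - 1472 = -2783.
Divide through by -2783 to get (y + 8)²/121 - (x + 2)²/23 = 1.
Hyperbola, center (-2, -8), transverse axis vertical; a² = 121, b² = 23.
a = 11. Vertices at (h, k ± a).

(-2, -19) and (-2, 3)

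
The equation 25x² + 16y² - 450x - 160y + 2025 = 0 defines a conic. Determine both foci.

Rearranging, 25(x² - 18x) + 16(y² - 10y) = -2025.
25(x - 9)² + 16(y - 5)² = -2025 + 2025 + 400 = 400
Divide through by 400 to get (x - 9)²/16 + (y - 5)²/25 = 1.
Ellipse, center (9, 5), major axis vertical; a² = 25, b² = 16.
c² = a² - b² = 25 - 16 = 9, so c = 3.
Foci lie on the vertical axis through the center: (h, k ± c).

(9, 2) and (9, 8)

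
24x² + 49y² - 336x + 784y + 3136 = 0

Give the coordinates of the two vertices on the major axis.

Group the x- and y-terms: 24(x² - 14x) + 49(y² + 16y) = -3136
Complete the square: 24(x - 7)² + 49(y + 8)² = -3136 + 1176 + 3136 = 1176
Divide by 1176: (x - 7)²/49 + (y + 8)²/24 = 1
Ellipse, center (7, -8), major axis horizontal; a² = 49, b² = 24.
a = 7. Vertices at (h ± a, k).

(0, -8) and (14, -8)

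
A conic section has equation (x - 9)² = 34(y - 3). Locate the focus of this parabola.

Vertex (9, 3); 4p = 34 so p = 17/2. Opens up.
Focus is p units from the vertex along the axis: (h, k + p).

(9, 23/2)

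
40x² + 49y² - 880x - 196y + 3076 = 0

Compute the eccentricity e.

Group: 40(x² - 22x) + 49(y² - 4y) = -3076
Completing the square gives 40(x - 11)² + 49(y - 2)² = -3076 + 4840 + 196 = 1960.
Dividing both sides by 1960: (x - 11)²/49 + (y - 2)²/40 = 1
Ellipse, center (11, 2), major axis horizontal; a² = 49, b² = 40.
c² = a² - b² = 9, so c = 3.
e = c/a = 3/7.

e = 3/7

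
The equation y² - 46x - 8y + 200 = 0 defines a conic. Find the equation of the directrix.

Only y is squared. Complete the square in y: (y - 4)² = 46(x - 4).
Vertex (4, 4); 4p = 46 so p = 23/2. Opens right.
Directrix is the vertical line x = h − p = 4 − (23/2) = -15/2.

x = -15/2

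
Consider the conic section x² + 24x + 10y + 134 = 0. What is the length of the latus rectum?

Only x is squared. Complete the square in x: (x + 12)² = -10(y - 1).
Vertex (-12, 1); 4p = -10 so p = -5/2. Opens down.
Latus rectum length = |4p| = 10.

10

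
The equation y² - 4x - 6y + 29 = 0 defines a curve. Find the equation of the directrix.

Only y is squared. Complete the square in y: (y - 3)² = 4(x - 5).
Vertex (5, 3); 4p = 4 so p = 1. Opens right.
Directrix is the vertical line x = h − p = 5 − (1) = 4.

x = 4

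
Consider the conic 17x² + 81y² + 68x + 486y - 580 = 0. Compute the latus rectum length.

Rearranging, 17(x² + 4x) + 81(y² + 6y) = 580.
17(x + 2)² + 81(y + 3)² = 580 + 68 + 729 = 1377
Divide through by 1377 to get (x + 2)²/81 + (y + 3)²/17 = 1.
Ellipse, center (-2, -3), major axis horizontal; a² = 81, b² = 17.
Latus rectum length = 2b²/a = 2·17/9 = 34/9.

34/9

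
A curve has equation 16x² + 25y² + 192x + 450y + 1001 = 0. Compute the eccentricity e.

Group: 16(x² + 12x) + 25(y² + 18y) = -1001
16(x + 6)² + 25(y + 9)² = -1001 + 576 + 2025 = 1600
Divide by 1600: (x + 6)²/100 + (y + 9)²/64 = 1
Ellipse, center (-6, -9), major axis horizontal; a² = 100, b² = 64.
c² = a² - b² = 36, so c = 6.
e = c/a = 6/10 = 3/5.

e = 3/5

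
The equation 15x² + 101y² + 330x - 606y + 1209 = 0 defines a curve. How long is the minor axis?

2√15

Group the x- and y-terms: 15(x² + 22x) + 101(y² - 6y) = -1209
15(x + 11)² + 101(y - 3)² = -1209 + 1815 + 909 = 1515
Dividing both sides by 1515: (x + 11)²/101 + (y - 3)²/15 = 1
Ellipse, center (-11, 3), major axis horizontal; a² = 101, b² = 15.
b² = 15 so b = √15; the minor axis has length 2b = 2√15.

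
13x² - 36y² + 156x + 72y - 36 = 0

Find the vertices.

(-12, 1) and (0, 1)

Group the x- and y-terms: 13(x² + 12x) -36(y² - 2y) = 36
Complete the square in x and y: 13(x + 6)² -36(y - 1)² = 36 + 468 - 36 = 468
Divide through by 468 to get (x + 6)²/36 - (y - 1)²/13 = 1.
Hyperbola, center (-6, 1), transverse axis horizontal; a² = 36, b² = 13.
a = 6. Vertices at (h ± a, k).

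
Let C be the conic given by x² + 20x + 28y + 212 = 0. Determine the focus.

Only x is squared. Complete the square in x: (x + 10)² = -28(y + 4).
Vertex (-10, -4); 4p = -28 so p = -7. Opens down.
Focus is p units from the vertex along the axis: (h, k + p).

(-10, -11)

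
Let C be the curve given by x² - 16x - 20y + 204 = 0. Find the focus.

Only x is squared. Complete the square in x: (x - 8)² = 20(y - 7).
Vertex (8, 7); 4p = 20 so p = 5. Opens up.
Focus is p units from the vertex along the axis: (h, k + p).

(8, 12)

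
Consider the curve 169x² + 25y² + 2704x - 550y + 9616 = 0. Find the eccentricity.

Rearranging, 169(x² + 16x) + 25(y² - 22y) = -9616.
Complete the square: 169(x + 8)² + 25(y - 11)² = -9616 + 10816 + 3025 = 4225
Divide through by 4225 to get (x + 8)²/25 + (y - 11)²/169 = 1.
Ellipse, center (-8, 11), major axis vertical; a² = 169, b² = 25.
c² = a² - b² = 144, so c = 12.
e = c/a = 12/13.

e = 12/13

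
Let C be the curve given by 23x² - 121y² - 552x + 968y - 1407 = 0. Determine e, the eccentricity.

e = 12/11

Group the x- and y-terms: 23(x² - 24x) -121(y² - 8y) = 1407
Complete the square: 23(x - 12)² -121(y - 4)² = 1407 + 3312 - 1936 = 2783
Divide by 2783: (x - 12)²/121 - (y - 4)²/23 = 1
Hyperbola, center (12, 4), transverse axis horizontal; a² = 121, b² = 23.
c² = a² + b² = 144, so c = 12.
e = c/a = 12/11.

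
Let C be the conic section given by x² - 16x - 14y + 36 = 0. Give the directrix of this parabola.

y = -11/2

Only x is squared. Complete the square in x: (x - 8)² = 14(y + 2).
Vertex (8, -2); 4p = 14 so p = 7/2. Opens up.
Directrix is the horizontal line y = k − p = -2 − (7/2) = -11/2.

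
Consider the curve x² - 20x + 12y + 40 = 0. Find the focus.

(10, 2)

Only x is squared. Complete the square in x: (x - 10)² = -12(y - 5).
Vertex (10, 5); 4p = -12 so p = -3. Opens down.
Focus is p units from the vertex along the axis: (h, k + p).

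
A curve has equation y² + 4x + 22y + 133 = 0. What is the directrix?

x = -2

Only y is squared. Complete the square in y: (y + 11)² = -4(x + 3).
Vertex (-3, -11); 4p = -4 so p = -1. Opens left.
Directrix is the vertical line x = h − p = -3 − (-1) = -2.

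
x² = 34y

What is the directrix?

y = -17/2

Vertex (0, 0); 4p = 34 so p = 17/2. Opens up.
Directrix is the horizontal line y = k − p = 0 − (17/2) = -17/2.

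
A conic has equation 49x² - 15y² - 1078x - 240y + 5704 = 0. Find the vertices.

Collect terms: 49(x² - 22x) -15(y² + 16y) = -5704
Completing the square gives 49(x - 11)² -15(y + 8)² = -5704 + 5929 - 960 = -735.
Divide through by -735 to get (y + 8)²/49 - (x - 11)²/15 = 1.
Hyperbola, center (11, -8), transverse axis vertical; a² = 49, b² = 15.
a = 7. Vertices at (h, k ± a).

(11, -15) and (11, -1)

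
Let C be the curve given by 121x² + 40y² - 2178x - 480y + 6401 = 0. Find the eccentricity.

e = 9/11

Group: 121(x² - 18x) + 40(y² - 12y) = -6401
121(x - 9)² + 40(y - 6)² = -6401 + 9801 + 1440 = 4840
Divide by 4840: (x - 9)²/40 + (y - 6)²/121 = 1
Ellipse, center (9, 6), major axis vertical; a² = 121, b² = 40.
c² = a² - b² = 81, so c = 9.
e = c/a = 9/11.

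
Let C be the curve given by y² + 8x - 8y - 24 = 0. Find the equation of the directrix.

x = 7

Only y is squared. Complete the square in y: (y - 4)² = -8(x - 5).
Vertex (5, 4); 4p = -8 so p = -2. Opens left.
Directrix is the vertical line x = h − p = 5 − (-2) = 7.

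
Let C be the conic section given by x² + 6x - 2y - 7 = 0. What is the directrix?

Only x is squared. Complete the square in x: (x + 3)² = 2(y + 8).
Vertex (-3, -8); 4p = 2 so p = 1/2. Opens up.
Directrix is the horizontal line y = k − p = -8 − (1/2) = -17/2.

y = -17/2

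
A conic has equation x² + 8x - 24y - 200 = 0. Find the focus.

Only x is squared. Complete the square in x: (x + 4)² = 24(y + 9).
Vertex (-4, -9); 4p = 24 so p = 6. Opens up.
Focus is p units from the vertex along the axis: (h, k + p).

(-4, -3)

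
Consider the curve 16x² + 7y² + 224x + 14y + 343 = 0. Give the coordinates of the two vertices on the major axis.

(-7, -9) and (-7, 7)

Collect terms: 16(x² + 14x) + 7(y² + 2y) = -343
Completing the square gives 16(x + 7)² + 7(y + 1)² = -343 + 784 + 7 = 448.
Divide through by 448 to get (x + 7)²/28 + (y + 1)²/64 = 1.
Ellipse, center (-7, -1), major axis vertical; a² = 64, b² = 28.
a = 8. Vertices at (h, k ± a).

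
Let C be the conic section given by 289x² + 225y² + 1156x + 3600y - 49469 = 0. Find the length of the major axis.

34

Group: 289(x² + 4x) + 225(y² + 16y) = 49469
Complete the square in x and y: 289(x + 2)² + 225(y + 8)² = 49469 + 1156 + 14400 = 65025
Divide by 65025: (x + 2)²/225 + (y + 8)²/289 = 1
Ellipse, center (-2, -8), major axis vertical; a² = 289, b² = 225.
a² = 289 so a = 17; the major axis has length 2a = 34.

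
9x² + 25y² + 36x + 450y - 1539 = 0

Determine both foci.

Rearranging, 9(x² + 4x) + 25(y² + 18y) = 1539.
Complete the square: 9(x + 2)² + 25(y + 9)² = 1539 + 36 + 2025 = 3600
Dividing both sides by 3600: (x + 2)²/400 + (y + 9)²/144 = 1
Ellipse, center (-2, -9), major axis horizontal; a² = 400, b² = 144.
c² = a² - b² = 400 - 144 = 256, so c = 16.
Foci lie on the horizontal axis through the center: (h ± c, k).

(-18, -9) and (14, -9)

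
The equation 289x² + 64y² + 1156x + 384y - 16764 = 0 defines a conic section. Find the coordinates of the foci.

(-2, -18) and (-2, 12)

Collect terms: 289(x² + 4x) + 64(y² + 6y) = 16764
Complete the square: 289(x + 2)² + 64(y + 3)² = 16764 + 1156 + 576 = 18496
Divide by 18496: (x + 2)²/64 + (y + 3)²/289 = 1
Ellipse, center (-2, -3), major axis vertical; a² = 289, b² = 64.
c² = a² - b² = 289 - 64 = 225, so c = 15.
Foci lie on the vertical axis through the center: (h, k ± c).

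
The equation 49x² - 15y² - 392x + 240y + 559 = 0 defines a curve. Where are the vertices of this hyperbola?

(4, 1) and (4, 15)

Group the x- and y-terms: 49(x² - 8x) -15(y² - 16y) = -559
Complete the square: 49(x - 4)² -15(y - 8)² = -559 + 784 - 960 = -735
Divide through by -735 to get (y - 8)²/49 - (x - 4)²/15 = 1.
Hyperbola, center (4, 8), transverse axis vertical; a² = 49, b² = 15.
a = 7. Vertices at (h, k ± a).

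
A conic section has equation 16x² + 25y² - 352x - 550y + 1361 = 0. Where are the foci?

16(x² - 22x) + 25(y² - 22y) = -1361
16(x - 11)² + 25(y - 11)² = -1361 + 1936 + 3025 = 3600
Dividing both sides by 3600: (x - 11)²/225 + (y - 11)²/144 = 1
Ellipse, center (11, 11), major axis horizontal; a² = 225, b² = 144.
c² = a² - b² = 225 - 144 = 81, so c = 9.
Foci lie on the horizontal axis through the center: (h ± c, k).

(2, 11) and (20, 11)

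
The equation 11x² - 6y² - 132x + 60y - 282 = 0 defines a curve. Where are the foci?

Rearranging, 11(x² - 12x) -6(y² - 10y) = 282.
Complete the square: 11(x - 6)² -6(y - 5)² = 282 + 396 - 150 = 528
Divide by 528: (x - 6)²/48 - (y - 5)²/88 = 1
Hyperbola, center (6, 5), transverse axis horizontal; a² = 48, b² = 88.
c² = a² + b² = 48 + 88 = 136, so c = 2√34.
Foci lie on the horizontal axis through the center: (h ± c, k).

(6 - 2√34, 5) and (6 + 2√34, 5)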